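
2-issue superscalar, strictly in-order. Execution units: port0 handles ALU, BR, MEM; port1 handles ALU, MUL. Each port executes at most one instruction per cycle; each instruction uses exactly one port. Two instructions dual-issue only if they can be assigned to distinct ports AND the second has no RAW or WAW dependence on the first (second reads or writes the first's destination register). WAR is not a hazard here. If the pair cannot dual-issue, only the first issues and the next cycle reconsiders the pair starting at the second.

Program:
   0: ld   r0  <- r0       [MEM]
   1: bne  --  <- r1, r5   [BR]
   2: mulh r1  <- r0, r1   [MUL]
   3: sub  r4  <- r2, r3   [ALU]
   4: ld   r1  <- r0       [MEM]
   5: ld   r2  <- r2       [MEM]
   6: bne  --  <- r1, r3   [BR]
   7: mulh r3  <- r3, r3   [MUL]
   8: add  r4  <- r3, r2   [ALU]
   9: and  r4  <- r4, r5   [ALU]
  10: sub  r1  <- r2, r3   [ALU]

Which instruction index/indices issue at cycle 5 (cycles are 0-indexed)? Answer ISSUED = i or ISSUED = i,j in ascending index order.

ISSUED = 8

#0 head=0: ld i0 no-port MEM/BR
#1 head=1: bne+mulh i1/i2 pair
#2 head=3: sub+ld i3/i4 pair
#3 head=5: ld i5 no-port MEM/BR
#4 head=6: bne+mulh i6/i7 pair
#5 head=8: add i8 RAW+WAW r4
#6 head=9: and+sub i9/i10 pair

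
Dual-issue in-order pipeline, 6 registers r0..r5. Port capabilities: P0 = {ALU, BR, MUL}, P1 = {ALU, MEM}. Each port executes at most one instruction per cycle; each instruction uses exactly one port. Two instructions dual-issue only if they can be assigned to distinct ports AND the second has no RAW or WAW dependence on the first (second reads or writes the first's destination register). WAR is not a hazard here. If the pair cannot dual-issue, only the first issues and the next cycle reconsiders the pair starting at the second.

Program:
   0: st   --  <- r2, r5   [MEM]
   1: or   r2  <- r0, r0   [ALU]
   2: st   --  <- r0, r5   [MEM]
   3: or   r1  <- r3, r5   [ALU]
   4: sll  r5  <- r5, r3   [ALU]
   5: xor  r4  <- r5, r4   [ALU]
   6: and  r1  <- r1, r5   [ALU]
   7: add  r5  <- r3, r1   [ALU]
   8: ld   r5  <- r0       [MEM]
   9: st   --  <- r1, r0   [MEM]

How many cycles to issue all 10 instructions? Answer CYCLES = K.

CYCLES = 7

#0 head=0: st.MEM+or.ALU i0/i1 dual
#1 head=2: st.MEM+or.ALU i2/i3 dual
#2 head=4: sll.ALU i4 RAW r5
#3 head=5: xor.ALU+and.ALU i5/i6 dual
#4 head=7: add.ALU i7 WAW r5
#5 head=8: ld.MEM i8 no-port MEM/MEM
#6 head=9: st.MEM i9 tail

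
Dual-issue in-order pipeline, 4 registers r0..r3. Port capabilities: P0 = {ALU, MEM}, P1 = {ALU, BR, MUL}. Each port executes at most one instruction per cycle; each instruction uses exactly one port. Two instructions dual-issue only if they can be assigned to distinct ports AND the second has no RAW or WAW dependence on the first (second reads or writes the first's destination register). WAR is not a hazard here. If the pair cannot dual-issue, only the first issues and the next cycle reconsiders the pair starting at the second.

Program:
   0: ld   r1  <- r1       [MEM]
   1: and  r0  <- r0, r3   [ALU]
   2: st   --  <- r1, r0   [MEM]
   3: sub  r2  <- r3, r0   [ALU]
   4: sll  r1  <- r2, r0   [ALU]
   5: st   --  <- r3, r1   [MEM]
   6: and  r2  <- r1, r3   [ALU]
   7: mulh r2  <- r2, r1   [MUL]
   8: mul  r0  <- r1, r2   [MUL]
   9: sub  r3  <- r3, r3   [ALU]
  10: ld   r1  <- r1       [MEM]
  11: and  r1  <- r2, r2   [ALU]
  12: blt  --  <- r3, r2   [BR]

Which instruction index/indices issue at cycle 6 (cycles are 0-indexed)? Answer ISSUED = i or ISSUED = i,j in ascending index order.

  cy0 -> i0&i1 (ld.MEM/and.ALU) pair
  cy1 -> i2&i3 (st.MEM/sub.ALU) pair
  cy2 -> i4 (sll.ALU) RAW r1
  cy3 -> i5&i6 (st.MEM/and.ALU) pair
  cy4 -> i7 (mulh.MUL) no-port MUL/MUL
  cy5 -> i8&i9 (mul.MUL/sub.ALU) pair
  cy6 -> i10 (ld.MEM) WAW r1
  cy7 -> i11&i12 (and.ALU/blt.BR) pair

ISSUED = 10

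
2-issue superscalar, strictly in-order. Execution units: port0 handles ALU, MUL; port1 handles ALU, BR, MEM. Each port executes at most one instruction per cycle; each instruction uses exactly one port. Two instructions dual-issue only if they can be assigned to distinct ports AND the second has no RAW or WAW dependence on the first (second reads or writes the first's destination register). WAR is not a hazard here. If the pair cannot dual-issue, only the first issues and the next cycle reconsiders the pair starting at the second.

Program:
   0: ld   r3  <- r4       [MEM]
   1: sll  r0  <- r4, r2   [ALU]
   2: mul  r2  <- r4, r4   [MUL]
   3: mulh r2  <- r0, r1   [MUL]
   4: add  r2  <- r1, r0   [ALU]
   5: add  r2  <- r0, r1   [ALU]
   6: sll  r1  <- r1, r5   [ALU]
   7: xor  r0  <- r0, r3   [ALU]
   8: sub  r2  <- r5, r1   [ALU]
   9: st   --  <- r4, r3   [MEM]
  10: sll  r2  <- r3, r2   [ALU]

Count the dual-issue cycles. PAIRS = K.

PAIRS = 4

[0] i0,i1  ld+sll  -- pair
[1] i2  mul  -- no-port MUL/MUL
[2] i3  mulh  -- WAW r2
[3] i4  add  -- WAW r2
[4] i5,i6  add+sll  -- pair
[5] i7,i8  xor+sub  -- pair
[6] i9,i10  st+sll  -- pair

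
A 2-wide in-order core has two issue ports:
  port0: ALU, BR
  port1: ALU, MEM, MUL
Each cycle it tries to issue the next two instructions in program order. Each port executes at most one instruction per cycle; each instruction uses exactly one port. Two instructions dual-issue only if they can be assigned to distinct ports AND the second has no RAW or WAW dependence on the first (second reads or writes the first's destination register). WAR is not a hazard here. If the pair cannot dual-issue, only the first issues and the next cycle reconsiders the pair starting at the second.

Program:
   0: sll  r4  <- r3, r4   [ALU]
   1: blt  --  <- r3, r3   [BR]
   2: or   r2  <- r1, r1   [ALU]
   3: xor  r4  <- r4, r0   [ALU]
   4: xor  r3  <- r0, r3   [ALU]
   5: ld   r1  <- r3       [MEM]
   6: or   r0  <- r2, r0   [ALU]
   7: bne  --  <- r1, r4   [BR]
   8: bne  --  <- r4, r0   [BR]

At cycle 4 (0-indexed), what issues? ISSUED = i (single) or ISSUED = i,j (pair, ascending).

  cy0 -> i0/i1 (sll;blt) dual
  cy1 -> i2/i3 (or;xor) dual
  cy2 -> i4 (xor) RAW r3
  cy3 -> i5/i6 (ld;or) dual
  cy4 -> i7 (bne) no-port BR/BR
  cy5 -> i8 (bne) tail

ISSUED = 7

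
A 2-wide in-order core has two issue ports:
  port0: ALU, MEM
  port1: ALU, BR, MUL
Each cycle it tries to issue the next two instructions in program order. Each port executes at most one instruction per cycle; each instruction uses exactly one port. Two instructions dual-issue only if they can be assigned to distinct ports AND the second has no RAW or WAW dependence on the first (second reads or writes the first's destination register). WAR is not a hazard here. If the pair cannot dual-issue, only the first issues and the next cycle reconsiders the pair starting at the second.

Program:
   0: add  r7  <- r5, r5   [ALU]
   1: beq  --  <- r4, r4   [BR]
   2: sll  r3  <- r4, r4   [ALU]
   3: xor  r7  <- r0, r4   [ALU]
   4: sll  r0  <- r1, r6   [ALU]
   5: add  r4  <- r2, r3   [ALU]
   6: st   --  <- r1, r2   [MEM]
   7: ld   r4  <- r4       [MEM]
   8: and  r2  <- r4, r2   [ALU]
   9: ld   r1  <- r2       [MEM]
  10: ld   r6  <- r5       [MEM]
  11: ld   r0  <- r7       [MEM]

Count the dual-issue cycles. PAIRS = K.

[0] i0+i1  add;beq  -- pair
[1] i2+i3  sll;xor  -- pair
[2] i4+i5  sll;add  -- pair
[3] i6  st  -- no-port MEM/MEM
[4] i7  ld  -- RAW r4
[5] i8  and  -- RAW r2
[6] i9  ld  -- no-port MEM/MEM
[7] i10  ld  -- no-port MEM/MEM
[8] i11  ld  -- tail

PAIRS = 3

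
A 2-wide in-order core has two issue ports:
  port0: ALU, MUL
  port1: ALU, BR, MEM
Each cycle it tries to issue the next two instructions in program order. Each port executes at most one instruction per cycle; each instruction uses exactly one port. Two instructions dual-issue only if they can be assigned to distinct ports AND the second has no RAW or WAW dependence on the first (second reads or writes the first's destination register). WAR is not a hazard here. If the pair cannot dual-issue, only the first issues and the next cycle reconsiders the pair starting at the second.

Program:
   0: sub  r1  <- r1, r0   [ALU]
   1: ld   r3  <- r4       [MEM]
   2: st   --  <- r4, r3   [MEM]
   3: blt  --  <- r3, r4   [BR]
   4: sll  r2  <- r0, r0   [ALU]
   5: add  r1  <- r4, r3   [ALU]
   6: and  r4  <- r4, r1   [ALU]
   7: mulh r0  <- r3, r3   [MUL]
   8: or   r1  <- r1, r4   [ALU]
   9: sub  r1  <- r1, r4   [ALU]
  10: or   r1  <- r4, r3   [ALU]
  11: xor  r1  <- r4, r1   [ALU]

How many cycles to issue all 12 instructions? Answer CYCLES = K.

CYCLES = 9

t=0 i0&i1:sub.ALU+ld.MEM ; dual
t=1 i2:st.MEM ; no-port MEM/BR
t=2 i3&i4:blt.BR+sll.ALU ; dual
t=3 i5:add.ALU ; RAW r1
t=4 i6&i7:and.ALU+mulh.MUL ; dual
t=5 i8:or.ALU ; RAW+WAW r1
t=6 i9:sub.ALU ; WAW r1
t=7 i10:or.ALU ; RAW+WAW r1
t=8 i11:xor.ALU ; tail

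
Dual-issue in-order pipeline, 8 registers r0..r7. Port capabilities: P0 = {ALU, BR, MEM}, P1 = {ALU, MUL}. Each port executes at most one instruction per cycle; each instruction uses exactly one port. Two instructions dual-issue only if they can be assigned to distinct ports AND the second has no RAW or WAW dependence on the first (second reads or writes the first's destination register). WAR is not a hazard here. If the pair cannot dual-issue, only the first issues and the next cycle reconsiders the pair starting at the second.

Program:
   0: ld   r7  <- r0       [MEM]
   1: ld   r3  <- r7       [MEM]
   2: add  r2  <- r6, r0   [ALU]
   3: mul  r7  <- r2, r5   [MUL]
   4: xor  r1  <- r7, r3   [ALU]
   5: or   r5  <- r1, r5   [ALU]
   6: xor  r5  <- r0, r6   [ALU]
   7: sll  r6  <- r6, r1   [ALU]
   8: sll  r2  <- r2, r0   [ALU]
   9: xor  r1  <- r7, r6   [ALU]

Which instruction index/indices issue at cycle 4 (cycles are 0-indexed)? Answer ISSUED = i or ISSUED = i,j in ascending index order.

#0 head=0: ld.MEM i0 no-port MEM/MEM
#1 head=1: ld.MEM+add.ALU i1+i2 2-wide
#2 head=3: mul.MUL i3 RAW r7
#3 head=4: xor.ALU i4 RAW r1
#4 head=5: or.ALU i5 WAW r5
#5 head=6: xor.ALU+sll.ALU i6+i7 2-wide
#6 head=8: sll.ALU+xor.ALU i8+i9 2-wide

ISSUED = 5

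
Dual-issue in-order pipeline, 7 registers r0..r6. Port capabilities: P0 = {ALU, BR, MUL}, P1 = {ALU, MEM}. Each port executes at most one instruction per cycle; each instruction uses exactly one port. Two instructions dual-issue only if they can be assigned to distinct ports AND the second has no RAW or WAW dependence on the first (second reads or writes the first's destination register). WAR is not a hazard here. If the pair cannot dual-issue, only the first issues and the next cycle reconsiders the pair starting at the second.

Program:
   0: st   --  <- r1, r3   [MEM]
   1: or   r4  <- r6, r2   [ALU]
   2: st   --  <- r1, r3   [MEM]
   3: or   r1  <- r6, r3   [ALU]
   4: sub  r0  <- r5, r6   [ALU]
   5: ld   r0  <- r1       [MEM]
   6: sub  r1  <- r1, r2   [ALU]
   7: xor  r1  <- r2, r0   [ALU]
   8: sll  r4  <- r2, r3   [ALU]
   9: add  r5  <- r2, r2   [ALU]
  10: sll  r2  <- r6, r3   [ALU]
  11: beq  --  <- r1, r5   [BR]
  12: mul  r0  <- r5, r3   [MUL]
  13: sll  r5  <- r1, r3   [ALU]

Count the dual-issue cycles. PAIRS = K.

PAIRS = 6

c0: i0,i1 st.MEM or.ALU  pair
c1: i2,i3 st.MEM or.ALU  pair
c2: i4 sub.ALU  WAW r0
c3: i5,i6 ld.MEM sub.ALU  pair
c4: i7,i8 xor.ALU sll.ALU  pair
c5: i9,i10 add.ALU sll.ALU  pair
c6: i11 beq.BR  no-port BR/MUL
c7: i12,i13 mul.MUL sll.ALU  pair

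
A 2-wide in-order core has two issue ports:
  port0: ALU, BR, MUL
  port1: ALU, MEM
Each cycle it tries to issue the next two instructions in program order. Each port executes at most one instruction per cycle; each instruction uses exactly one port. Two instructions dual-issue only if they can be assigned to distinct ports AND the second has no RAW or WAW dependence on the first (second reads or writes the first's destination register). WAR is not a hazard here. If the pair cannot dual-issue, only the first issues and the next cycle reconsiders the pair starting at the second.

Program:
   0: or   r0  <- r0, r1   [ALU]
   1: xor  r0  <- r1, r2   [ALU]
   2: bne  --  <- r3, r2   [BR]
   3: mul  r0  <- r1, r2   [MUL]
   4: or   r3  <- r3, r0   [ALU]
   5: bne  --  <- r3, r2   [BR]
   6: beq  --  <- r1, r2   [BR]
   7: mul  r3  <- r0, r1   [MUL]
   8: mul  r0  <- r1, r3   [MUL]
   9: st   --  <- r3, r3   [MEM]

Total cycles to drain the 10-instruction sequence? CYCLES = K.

CYCLES = 8

[0] i0  or  -- WAW r0
[1] i1/i2  xor+bne  -- dual
[2] i3  mul  -- RAW r0
[3] i4  or  -- RAW r3
[4] i5  bne  -- no-port BR/BR
[5] i6  beq  -- no-port BR/MUL
[6] i7  mul  -- no-port MUL/MUL
[7] i8/i9  mul+st  -- dual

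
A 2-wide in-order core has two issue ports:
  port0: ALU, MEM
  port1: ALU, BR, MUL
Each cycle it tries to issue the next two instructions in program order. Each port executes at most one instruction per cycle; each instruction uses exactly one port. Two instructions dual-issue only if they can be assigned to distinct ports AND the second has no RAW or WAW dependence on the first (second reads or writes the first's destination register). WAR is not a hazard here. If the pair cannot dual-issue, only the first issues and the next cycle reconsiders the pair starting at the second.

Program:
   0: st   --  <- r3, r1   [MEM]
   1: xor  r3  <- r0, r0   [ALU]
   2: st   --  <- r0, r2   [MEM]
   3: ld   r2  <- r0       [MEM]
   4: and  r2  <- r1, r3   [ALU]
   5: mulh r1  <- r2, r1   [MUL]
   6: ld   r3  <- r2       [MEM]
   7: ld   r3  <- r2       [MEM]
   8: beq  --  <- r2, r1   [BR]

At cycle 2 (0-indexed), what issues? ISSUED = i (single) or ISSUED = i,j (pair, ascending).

c0: i0&i1 st+xor  dual
c1: i2 st  no-port MEM/MEM
c2: i3 ld  WAW r2
c3: i4 and  RAW r2
c4: i5&i6 mulh+ld  dual
c5: i7&i8 ld+beq  dual

ISSUED = 3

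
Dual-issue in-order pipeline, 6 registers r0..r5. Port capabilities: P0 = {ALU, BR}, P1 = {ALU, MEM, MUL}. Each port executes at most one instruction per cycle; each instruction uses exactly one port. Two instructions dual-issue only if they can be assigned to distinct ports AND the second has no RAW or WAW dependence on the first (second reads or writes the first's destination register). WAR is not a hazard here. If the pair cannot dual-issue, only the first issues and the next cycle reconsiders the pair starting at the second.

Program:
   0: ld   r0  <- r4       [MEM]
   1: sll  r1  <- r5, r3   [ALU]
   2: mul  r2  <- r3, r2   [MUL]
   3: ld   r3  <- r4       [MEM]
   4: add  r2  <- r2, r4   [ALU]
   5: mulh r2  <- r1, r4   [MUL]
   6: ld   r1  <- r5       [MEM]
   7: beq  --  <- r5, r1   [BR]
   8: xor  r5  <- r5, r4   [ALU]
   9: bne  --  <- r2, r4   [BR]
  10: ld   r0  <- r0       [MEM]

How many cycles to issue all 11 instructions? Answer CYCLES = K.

CYCLES = 7

  cy0 -> i0,i1 (ld.MEM/sll.ALU) pair
  cy1 -> i2 (mul.MUL) no-port MUL/MEM
  cy2 -> i3,i4 (ld.MEM/add.ALU) pair
  cy3 -> i5 (mulh.MUL) no-port MUL/MEM
  cy4 -> i6 (ld.MEM) RAW r1
  cy5 -> i7,i8 (beq.BR/xor.ALU) pair
  cy6 -> i9,i10 (bne.BR/ld.MEM) pair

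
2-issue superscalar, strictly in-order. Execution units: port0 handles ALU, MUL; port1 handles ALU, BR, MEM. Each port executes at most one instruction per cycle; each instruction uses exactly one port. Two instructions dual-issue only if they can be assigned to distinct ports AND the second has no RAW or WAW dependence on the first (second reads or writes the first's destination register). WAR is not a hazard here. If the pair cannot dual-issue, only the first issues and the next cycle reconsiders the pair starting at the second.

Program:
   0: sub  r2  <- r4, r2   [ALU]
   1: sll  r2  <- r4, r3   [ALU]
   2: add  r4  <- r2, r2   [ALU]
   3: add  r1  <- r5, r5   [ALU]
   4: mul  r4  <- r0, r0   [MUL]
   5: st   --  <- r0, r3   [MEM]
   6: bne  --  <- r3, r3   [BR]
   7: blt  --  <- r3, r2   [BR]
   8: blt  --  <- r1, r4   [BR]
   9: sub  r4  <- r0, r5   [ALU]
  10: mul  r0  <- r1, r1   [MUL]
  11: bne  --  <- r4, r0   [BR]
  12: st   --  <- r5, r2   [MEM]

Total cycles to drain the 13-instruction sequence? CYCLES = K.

CYCLES = 10

c0: i0 sub  WAW r2
c1: i1 sll  RAW r2
c2: i2+i3 add+add  2-wide
c3: i4+i5 mul+st  2-wide
c4: i6 bne  no-port BR/BR
c5: i7 blt  no-port BR/BR
c6: i8+i9 blt+sub  2-wide
c7: i10 mul  RAW r0
c8: i11 bne  no-port BR/MEM
c9: i12 st  tail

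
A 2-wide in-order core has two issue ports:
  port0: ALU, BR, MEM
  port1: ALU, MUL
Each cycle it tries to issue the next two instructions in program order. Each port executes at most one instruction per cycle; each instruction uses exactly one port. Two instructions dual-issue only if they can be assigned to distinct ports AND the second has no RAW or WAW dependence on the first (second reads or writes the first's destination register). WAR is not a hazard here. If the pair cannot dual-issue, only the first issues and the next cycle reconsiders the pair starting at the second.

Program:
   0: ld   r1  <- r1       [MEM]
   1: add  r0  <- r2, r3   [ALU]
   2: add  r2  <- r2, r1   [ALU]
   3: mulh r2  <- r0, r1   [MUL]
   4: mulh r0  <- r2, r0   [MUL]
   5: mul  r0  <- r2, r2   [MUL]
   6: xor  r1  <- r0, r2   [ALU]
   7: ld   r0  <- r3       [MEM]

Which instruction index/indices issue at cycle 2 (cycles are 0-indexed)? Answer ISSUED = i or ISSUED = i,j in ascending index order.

#0 head=0: ld add i0/i1 pair
#1 head=2: add i2 WAW r2
#2 head=3: mulh i3 no-port MUL/MUL
#3 head=4: mulh i4 no-port MUL/MUL
#4 head=5: mul i5 RAW r0
#5 head=6: xor ld i6/i7 pair

ISSUED = 3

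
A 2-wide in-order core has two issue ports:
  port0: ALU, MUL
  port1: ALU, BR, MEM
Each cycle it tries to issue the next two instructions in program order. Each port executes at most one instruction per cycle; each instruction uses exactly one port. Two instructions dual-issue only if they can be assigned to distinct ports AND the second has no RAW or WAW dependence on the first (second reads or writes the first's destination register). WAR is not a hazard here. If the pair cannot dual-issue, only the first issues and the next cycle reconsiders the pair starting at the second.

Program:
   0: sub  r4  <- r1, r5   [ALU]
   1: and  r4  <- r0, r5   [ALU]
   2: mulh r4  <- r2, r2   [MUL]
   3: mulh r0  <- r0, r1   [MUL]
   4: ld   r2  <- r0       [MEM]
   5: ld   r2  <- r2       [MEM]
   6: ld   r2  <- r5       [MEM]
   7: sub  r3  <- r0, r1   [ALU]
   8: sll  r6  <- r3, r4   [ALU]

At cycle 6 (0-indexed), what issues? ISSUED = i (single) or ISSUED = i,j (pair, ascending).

ISSUED = 6,7

#0 head=0: sub.ALU i0 WAW r4
#1 head=1: and.ALU i1 WAW r4
#2 head=2: mulh.MUL i2 no-port MUL/MUL
#3 head=3: mulh.MUL i3 RAW r0
#4 head=4: ld.MEM i4 no-port MEM/MEM
#5 head=5: ld.MEM i5 no-port MEM/MEM
#6 head=6: ld.MEM sub.ALU i6/i7 2-wide
#7 head=8: sll.ALU i8 tail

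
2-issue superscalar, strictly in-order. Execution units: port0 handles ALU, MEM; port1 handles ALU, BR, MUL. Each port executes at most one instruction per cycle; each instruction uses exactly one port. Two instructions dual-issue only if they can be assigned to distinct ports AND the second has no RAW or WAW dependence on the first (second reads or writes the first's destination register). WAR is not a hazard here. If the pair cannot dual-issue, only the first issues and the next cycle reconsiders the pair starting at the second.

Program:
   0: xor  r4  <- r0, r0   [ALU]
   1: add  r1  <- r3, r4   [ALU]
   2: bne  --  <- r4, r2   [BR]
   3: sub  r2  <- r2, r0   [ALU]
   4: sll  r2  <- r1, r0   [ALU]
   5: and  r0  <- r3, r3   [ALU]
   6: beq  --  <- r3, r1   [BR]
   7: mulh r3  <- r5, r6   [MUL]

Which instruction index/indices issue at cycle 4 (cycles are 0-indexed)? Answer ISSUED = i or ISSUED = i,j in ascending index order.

ISSUED = 6

c0: i0 xor.ALU  RAW r4
c1: i1+i2 add.ALU+bne.BR  pair
c2: i3 sub.ALU  WAW r2
c3: i4+i5 sll.ALU+and.ALU  pair
c4: i6 beq.BR  no-port BR/MUL
c5: i7 mulh.MUL  tail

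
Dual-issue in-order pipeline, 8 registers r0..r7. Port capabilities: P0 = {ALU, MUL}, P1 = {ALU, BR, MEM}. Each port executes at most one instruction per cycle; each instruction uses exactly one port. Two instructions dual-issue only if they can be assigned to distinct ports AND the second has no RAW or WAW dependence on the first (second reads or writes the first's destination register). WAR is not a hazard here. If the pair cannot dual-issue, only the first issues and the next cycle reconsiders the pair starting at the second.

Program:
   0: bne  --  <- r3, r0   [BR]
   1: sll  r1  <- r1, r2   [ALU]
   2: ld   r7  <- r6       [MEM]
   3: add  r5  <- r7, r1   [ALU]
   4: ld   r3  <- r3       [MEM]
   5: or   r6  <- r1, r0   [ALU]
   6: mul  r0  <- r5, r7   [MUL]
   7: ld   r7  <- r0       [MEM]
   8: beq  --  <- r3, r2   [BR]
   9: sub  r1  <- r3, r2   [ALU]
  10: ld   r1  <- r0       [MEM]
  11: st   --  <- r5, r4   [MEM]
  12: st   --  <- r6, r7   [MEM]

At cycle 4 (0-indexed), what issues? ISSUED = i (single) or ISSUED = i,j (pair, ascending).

[0] i0/i1  bne.BR/sll.ALU  -- dual
[1] i2  ld.MEM  -- RAW r7
[2] i3/i4  add.ALU/ld.MEM  -- dual
[3] i5/i6  or.ALU/mul.MUL  -- dual
[4] i7  ld.MEM  -- no-port MEM/BR
[5] i8/i9  beq.BR/sub.ALU  -- dual
[6] i10  ld.MEM  -- no-port MEM/MEM
[7] i11  st.MEM  -- no-port MEM/MEM
[8] i12  st.MEM  -- tail

ISSUED = 7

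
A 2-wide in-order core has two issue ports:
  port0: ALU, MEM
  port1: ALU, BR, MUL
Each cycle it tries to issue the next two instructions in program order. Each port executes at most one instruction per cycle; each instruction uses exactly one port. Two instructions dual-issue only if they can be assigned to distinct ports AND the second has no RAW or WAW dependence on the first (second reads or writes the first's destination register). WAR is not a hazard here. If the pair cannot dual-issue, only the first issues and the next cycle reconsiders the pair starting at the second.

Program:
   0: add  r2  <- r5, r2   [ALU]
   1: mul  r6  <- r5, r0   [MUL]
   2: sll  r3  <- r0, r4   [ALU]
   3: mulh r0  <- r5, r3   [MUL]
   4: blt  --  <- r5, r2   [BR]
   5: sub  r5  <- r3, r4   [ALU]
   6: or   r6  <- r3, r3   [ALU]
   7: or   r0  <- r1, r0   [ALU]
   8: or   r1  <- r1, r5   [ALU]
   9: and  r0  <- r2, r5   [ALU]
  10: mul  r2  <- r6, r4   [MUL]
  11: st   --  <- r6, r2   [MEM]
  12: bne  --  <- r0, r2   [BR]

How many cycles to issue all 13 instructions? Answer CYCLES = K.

CYCLES = 8

0. add.ALU+mul.MUL @i0+i1  | 2-wide
1. sll.ALU @i2  | RAW r3
2. mulh.MUL @i3  | no-port MUL/BR
3. blt.BR+sub.ALU @i4+i5  | 2-wide
4. or.ALU+or.ALU @i6+i7  | 2-wide
5. or.ALU+and.ALU @i8+i9  | 2-wide
6. mul.MUL @i10  | RAW r2
7. st.MEM+bne.BR @i11+i12  | 2-wide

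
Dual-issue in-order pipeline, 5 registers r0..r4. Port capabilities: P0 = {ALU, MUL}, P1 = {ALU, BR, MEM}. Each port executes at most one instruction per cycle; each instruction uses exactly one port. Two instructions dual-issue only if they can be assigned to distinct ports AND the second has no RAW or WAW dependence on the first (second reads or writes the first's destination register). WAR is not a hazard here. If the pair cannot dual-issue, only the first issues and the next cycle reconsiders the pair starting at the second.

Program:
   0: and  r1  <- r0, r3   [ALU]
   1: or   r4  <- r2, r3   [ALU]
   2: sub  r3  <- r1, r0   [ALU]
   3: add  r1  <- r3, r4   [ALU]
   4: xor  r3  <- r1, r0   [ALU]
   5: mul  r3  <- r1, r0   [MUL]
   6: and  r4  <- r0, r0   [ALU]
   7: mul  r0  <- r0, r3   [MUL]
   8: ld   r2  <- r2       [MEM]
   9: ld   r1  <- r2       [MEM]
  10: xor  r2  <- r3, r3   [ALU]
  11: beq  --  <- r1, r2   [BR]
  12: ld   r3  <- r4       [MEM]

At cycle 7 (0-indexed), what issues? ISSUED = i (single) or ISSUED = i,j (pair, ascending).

ISSUED = 11

  cy0 -> i0,i1 (and+or) 2-wide
  cy1 -> i2 (sub) RAW r3
  cy2 -> i3 (add) RAW r1
  cy3 -> i4 (xor) WAW r3
  cy4 -> i5,i6 (mul+and) 2-wide
  cy5 -> i7,i8 (mul+ld) 2-wide
  cy6 -> i9,i10 (ld+xor) 2-wide
  cy7 -> i11 (beq) no-port BR/MEM
  cy8 -> i12 (ld) tail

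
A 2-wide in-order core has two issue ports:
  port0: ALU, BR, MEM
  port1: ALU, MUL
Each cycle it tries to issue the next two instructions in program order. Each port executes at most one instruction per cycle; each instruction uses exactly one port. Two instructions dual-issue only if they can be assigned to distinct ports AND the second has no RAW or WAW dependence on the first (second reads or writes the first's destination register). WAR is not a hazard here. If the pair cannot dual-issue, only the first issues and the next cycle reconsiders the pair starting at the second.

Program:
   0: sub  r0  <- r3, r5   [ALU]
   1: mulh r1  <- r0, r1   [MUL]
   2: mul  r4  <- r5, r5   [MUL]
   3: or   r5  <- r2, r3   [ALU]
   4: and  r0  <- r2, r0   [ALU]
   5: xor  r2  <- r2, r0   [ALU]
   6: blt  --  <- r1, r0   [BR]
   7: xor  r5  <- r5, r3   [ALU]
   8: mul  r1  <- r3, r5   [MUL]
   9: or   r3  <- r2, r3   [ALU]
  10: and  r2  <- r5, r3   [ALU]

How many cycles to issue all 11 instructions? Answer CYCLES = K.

c0: i0 sub  RAW r0
c1: i1 mulh  no-port MUL/MUL
c2: i2+i3 mul;or  2-wide
c3: i4 and  RAW r0
c4: i5+i6 xor;blt  2-wide
c5: i7 xor  RAW r5
c6: i8+i9 mul;or  2-wide
c7: i10 and  tail

CYCLES = 8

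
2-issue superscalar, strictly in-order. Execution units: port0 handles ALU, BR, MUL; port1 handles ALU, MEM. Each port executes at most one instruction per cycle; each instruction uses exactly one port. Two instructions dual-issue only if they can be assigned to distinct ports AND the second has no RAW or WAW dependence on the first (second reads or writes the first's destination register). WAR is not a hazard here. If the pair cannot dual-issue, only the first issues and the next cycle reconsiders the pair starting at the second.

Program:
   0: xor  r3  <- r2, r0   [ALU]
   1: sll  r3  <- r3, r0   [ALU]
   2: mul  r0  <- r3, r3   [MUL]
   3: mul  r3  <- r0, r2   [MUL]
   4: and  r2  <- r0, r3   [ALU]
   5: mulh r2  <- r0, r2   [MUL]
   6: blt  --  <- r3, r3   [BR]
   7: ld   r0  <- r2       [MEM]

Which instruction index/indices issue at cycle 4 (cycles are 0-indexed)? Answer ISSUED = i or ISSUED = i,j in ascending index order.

ISSUED = 4

#0 head=0: xor.ALU i0 RAW+WAW r3
#1 head=1: sll.ALU i1 RAW r3
#2 head=2: mul.MUL i2 no-port MUL/MUL
#3 head=3: mul.MUL i3 RAW r3
#4 head=4: and.ALU i4 RAW+WAW r2
#5 head=5: mulh.MUL i5 no-port MUL/BR
#6 head=6: blt.BR ld.MEM i6,i7 2-wide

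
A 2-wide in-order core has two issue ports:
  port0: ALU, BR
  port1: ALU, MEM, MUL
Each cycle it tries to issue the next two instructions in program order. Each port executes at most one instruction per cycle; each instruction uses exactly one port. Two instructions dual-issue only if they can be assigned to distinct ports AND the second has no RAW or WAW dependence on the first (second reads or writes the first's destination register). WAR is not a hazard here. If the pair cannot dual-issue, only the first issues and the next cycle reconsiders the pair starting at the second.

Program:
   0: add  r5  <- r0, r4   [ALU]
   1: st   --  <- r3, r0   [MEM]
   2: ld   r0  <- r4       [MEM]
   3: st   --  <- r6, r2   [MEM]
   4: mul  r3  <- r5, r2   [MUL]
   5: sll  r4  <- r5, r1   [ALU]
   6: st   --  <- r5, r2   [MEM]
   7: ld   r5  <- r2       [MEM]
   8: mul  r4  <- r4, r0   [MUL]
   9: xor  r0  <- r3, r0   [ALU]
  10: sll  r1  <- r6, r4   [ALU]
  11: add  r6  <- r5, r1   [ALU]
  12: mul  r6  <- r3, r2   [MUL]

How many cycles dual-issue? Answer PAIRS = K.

PAIRS = 3

  cy0 -> i0&i1 (add.ALU+st.MEM) pair
  cy1 -> i2 (ld.MEM) no-port MEM/MEM
  cy2 -> i3 (st.MEM) no-port MEM/MUL
  cy3 -> i4&i5 (mul.MUL+sll.ALU) pair
  cy4 -> i6 (st.MEM) no-port MEM/MEM
  cy5 -> i7 (ld.MEM) no-port MEM/MUL
  cy6 -> i8&i9 (mul.MUL+xor.ALU) pair
  cy7 -> i10 (sll.ALU) RAW r1
  cy8 -> i11 (add.ALU) WAW r6
  cy9 -> i12 (mul.MUL) tail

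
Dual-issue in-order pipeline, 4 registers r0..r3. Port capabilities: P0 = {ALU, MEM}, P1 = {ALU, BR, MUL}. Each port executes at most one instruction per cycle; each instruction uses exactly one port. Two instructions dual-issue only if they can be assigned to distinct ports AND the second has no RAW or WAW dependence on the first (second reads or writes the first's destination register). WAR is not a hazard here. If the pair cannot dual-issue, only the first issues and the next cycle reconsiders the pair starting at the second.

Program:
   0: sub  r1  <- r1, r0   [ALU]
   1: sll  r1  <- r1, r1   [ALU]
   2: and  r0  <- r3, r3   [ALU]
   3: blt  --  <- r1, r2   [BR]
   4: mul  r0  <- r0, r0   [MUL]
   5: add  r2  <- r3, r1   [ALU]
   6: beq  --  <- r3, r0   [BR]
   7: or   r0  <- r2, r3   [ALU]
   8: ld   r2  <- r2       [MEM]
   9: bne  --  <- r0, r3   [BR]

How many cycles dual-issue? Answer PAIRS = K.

PAIRS = 4

0. sub.ALU @i0  | RAW+WAW r1
1. sll.ALU/and.ALU @i1+i2  | pair
2. blt.BR @i3  | no-port BR/MUL
3. mul.MUL/add.ALU @i4+i5  | pair
4. beq.BR/or.ALU @i6+i7  | pair
5. ld.MEM/bne.BR @i8+i9  | pair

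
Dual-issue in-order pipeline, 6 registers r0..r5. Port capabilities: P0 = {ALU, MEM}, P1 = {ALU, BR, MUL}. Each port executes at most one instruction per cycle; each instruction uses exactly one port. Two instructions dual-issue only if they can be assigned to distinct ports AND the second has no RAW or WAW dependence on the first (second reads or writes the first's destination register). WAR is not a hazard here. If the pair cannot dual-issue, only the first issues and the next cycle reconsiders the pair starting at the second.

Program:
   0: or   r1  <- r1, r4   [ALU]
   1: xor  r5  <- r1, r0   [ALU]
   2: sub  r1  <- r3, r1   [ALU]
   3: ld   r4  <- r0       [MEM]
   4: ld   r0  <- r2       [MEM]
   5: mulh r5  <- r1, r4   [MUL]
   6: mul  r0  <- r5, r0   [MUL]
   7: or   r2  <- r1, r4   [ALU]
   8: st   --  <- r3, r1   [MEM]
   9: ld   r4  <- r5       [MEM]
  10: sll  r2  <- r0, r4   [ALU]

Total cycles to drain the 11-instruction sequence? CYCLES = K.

#0 head=0: or.ALU i0 RAW r1
#1 head=1: xor.ALU sub.ALU i1&i2 2-wide
#2 head=3: ld.MEM i3 no-port MEM/MEM
#3 head=4: ld.MEM mulh.MUL i4&i5 2-wide
#4 head=6: mul.MUL or.ALU i6&i7 2-wide
#5 head=8: st.MEM i8 no-port MEM/MEM
#6 head=9: ld.MEM i9 RAW r4
#7 head=10: sll.ALU i10 tail

CYCLES = 8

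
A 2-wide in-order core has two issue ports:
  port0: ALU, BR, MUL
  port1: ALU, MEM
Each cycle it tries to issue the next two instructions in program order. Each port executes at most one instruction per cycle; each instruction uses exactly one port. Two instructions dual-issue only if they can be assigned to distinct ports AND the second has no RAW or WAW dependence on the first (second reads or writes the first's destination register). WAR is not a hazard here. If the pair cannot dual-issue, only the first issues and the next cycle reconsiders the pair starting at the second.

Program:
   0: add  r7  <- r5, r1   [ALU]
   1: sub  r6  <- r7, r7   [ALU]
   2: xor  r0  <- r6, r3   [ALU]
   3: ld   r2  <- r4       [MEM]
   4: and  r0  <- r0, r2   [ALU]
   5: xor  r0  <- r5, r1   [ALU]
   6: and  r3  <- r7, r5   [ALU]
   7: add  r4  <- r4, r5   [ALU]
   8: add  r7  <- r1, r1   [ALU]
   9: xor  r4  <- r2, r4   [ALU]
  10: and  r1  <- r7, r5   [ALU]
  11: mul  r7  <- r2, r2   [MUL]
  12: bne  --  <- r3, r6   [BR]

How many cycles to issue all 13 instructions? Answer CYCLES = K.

CYCLES = 9

[0] i0  add.ALU  -- RAW r7
[1] i1  sub.ALU  -- RAW r6
[2] i2,i3  xor.ALU ld.MEM  -- 2-wide
[3] i4  and.ALU  -- WAW r0
[4] i5,i6  xor.ALU and.ALU  -- 2-wide
[5] i7,i8  add.ALU add.ALU  -- 2-wide
[6] i9,i10  xor.ALU and.ALU  -- 2-wide
[7] i11  mul.MUL  -- no-port MUL/BR
[8] i12  bne.BR  -- tail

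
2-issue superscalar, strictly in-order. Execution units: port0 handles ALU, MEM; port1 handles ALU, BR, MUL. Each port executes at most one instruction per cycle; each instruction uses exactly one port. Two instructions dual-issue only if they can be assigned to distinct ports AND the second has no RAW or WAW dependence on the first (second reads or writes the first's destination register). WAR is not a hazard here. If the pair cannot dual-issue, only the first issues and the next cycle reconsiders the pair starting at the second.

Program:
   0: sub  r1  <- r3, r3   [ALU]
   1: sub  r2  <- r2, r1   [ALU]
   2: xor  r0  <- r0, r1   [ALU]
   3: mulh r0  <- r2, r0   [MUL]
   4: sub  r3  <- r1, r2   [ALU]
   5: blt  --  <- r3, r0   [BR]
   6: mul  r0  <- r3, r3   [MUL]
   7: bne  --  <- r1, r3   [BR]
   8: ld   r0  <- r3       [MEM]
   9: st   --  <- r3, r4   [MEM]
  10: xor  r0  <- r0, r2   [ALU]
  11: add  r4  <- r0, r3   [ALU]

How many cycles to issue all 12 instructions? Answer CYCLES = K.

  cy0 -> i0 (sub.ALU) RAW r1
  cy1 -> i1,i2 (sub.ALU xor.ALU) dual
  cy2 -> i3,i4 (mulh.MUL sub.ALU) dual
  cy3 -> i5 (blt.BR) no-port BR/MUL
  cy4 -> i6 (mul.MUL) no-port MUL/BR
  cy5 -> i7,i8 (bne.BR ld.MEM) dual
  cy6 -> i9,i10 (st.MEM xor.ALU) dual
  cy7 -> i11 (add.ALU) tail

CYCLES = 8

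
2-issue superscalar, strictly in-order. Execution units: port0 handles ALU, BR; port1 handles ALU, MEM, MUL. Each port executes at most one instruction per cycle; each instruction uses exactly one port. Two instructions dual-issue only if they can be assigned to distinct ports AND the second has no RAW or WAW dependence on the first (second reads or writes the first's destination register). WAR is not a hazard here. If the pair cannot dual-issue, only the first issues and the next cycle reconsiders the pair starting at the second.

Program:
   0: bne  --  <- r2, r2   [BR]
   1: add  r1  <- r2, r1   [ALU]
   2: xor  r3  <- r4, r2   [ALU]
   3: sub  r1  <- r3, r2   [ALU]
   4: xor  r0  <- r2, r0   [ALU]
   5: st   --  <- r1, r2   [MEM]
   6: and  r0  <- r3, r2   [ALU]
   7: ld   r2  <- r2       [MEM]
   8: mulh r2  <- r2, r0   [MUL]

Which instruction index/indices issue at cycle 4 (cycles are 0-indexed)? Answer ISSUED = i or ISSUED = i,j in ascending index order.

ISSUED = 7

t=0 i0+i1:bne+add ; dual
t=1 i2:xor ; RAW r3
t=2 i3+i4:sub+xor ; dual
t=3 i5+i6:st+and ; dual
t=4 i7:ld ; no-port MEM/MUL
t=5 i8:mulh ; tail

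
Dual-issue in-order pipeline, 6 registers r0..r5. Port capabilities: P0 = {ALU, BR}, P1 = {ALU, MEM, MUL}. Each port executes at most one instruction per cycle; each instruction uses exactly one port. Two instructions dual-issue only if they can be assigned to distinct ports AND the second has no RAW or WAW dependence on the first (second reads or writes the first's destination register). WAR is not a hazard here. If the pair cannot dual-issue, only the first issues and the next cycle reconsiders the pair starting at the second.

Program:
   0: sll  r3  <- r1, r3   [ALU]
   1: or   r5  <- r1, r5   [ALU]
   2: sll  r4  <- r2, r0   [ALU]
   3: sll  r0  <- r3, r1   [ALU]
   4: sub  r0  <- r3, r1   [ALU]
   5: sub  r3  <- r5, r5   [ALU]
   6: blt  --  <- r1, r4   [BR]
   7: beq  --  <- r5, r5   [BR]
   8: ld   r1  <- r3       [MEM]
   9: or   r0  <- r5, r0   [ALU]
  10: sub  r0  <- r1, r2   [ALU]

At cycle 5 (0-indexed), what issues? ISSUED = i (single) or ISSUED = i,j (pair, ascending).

ISSUED = 9

[0] i0+i1  sll.ALU;or.ALU  -- pair
[1] i2+i3  sll.ALU;sll.ALU  -- pair
[2] i4+i5  sub.ALU;sub.ALU  -- pair
[3] i6  blt.BR  -- no-port BR/BR
[4] i7+i8  beq.BR;ld.MEM  -- pair
[5] i9  or.ALU  -- WAW r0
[6] i10  sub.ALU  -- tail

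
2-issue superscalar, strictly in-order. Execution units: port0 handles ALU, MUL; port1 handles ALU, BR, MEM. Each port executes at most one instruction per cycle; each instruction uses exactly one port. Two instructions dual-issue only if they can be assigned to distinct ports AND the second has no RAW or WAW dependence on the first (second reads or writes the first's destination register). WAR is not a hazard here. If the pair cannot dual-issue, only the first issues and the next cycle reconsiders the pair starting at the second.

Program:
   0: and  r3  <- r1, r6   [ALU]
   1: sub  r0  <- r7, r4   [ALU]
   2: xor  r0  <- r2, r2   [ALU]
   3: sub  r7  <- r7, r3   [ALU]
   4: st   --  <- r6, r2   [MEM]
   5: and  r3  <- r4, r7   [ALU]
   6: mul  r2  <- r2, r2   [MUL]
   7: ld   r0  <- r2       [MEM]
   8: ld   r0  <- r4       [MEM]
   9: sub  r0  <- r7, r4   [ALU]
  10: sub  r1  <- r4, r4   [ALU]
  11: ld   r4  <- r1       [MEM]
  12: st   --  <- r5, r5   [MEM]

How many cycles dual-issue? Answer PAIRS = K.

PAIRS = 4

#0 head=0: and.ALU;sub.ALU i0,i1 dual
#1 head=2: xor.ALU;sub.ALU i2,i3 dual
#2 head=4: st.MEM;and.ALU i4,i5 dual
#3 head=6: mul.MUL i6 RAW r2
#4 head=7: ld.MEM i7 no-port MEM/MEM
#5 head=8: ld.MEM i8 WAW r0
#6 head=9: sub.ALU;sub.ALU i9,i10 dual
#7 head=11: ld.MEM i11 no-port MEM/MEM
#8 head=12: st.MEM i12 tail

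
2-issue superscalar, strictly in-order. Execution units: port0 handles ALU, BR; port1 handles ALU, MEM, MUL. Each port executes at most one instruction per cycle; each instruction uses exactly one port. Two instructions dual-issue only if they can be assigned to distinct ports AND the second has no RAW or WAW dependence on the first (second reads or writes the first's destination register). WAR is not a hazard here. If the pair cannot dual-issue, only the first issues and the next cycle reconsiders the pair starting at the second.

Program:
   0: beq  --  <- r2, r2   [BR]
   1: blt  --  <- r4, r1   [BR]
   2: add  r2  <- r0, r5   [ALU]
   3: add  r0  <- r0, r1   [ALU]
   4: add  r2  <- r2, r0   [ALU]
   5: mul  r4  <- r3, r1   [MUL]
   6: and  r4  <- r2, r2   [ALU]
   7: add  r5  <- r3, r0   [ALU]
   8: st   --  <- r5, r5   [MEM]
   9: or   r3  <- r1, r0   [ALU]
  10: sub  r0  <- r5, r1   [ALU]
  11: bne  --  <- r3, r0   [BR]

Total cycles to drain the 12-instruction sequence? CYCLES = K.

#0 head=0: beq i0 no-port BR/BR
#1 head=1: blt add i1/i2 pair
#2 head=3: add i3 RAW r0
#3 head=4: add mul i4/i5 pair
#4 head=6: and add i6/i7 pair
#5 head=8: st or i8/i9 pair
#6 head=10: sub i10 RAW r0
#7 head=11: bne i11 tail

CYCLES = 8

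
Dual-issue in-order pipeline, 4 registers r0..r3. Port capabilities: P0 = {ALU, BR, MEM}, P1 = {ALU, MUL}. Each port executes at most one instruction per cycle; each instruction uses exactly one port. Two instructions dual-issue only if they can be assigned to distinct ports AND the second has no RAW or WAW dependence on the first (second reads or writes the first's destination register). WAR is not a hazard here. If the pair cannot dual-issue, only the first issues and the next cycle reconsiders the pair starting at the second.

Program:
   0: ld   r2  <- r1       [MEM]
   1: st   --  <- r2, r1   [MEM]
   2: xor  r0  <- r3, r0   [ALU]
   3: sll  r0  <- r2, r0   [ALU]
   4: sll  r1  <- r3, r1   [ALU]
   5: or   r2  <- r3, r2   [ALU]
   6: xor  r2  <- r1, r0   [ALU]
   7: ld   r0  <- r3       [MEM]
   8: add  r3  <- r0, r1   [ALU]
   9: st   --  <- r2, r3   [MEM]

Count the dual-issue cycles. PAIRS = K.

PAIRS = 3

t=0 i0:ld.MEM ; no-port MEM/MEM
t=1 i1&i2:st.MEM+xor.ALU ; 2-wide
t=2 i3&i4:sll.ALU+sll.ALU ; 2-wide
t=3 i5:or.ALU ; WAW r2
t=4 i6&i7:xor.ALU+ld.MEM ; 2-wide
t=5 i8:add.ALU ; RAW r3
t=6 i9:st.MEM ; tail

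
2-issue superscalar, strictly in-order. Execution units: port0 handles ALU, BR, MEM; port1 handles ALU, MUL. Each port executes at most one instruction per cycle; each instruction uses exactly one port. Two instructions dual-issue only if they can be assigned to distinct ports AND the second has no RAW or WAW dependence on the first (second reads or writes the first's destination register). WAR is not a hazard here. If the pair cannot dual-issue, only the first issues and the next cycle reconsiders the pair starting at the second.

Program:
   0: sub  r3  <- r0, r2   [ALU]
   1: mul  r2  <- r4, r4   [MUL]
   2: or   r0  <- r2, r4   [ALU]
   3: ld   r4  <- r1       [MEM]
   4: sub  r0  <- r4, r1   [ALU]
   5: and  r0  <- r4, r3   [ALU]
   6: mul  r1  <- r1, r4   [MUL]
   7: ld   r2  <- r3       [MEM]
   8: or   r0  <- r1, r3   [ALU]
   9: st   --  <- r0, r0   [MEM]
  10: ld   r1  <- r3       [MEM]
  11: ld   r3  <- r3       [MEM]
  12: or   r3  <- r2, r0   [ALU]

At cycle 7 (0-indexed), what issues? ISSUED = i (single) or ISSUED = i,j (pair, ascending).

ISSUED = 11

c0: i0+i1 sub.ALU+mul.MUL  pair
c1: i2+i3 or.ALU+ld.MEM  pair
c2: i4 sub.ALU  WAW r0
c3: i5+i6 and.ALU+mul.MUL  pair
c4: i7+i8 ld.MEM+or.ALU  pair
c5: i9 st.MEM  no-port MEM/MEM
c6: i10 ld.MEM  no-port MEM/MEM
c7: i11 ld.MEM  WAW r3
c8: i12 or.ALU  tail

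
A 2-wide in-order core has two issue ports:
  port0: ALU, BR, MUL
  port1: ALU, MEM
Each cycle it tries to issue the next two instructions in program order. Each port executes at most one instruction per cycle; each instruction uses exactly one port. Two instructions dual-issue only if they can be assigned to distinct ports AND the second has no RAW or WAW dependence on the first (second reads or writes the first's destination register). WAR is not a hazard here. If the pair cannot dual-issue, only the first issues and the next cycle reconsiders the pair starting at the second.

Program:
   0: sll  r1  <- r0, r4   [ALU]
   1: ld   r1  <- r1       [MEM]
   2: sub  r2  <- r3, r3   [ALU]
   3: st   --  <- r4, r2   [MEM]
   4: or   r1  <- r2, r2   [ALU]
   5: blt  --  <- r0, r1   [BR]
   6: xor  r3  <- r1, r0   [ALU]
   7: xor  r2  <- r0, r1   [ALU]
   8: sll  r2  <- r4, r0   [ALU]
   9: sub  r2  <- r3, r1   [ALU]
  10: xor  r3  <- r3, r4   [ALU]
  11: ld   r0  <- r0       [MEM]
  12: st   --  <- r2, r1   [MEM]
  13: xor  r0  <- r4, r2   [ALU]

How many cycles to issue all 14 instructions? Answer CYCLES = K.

t=0 i0:sll.ALU ; RAW+WAW r1
t=1 i1&i2:ld.MEM;sub.ALU ; pair
t=2 i3&i4:st.MEM;or.ALU ; pair
t=3 i5&i6:blt.BR;xor.ALU ; pair
t=4 i7:xor.ALU ; WAW r2
t=5 i8:sll.ALU ; WAW r2
t=6 i9&i10:sub.ALU;xor.ALU ; pair
t=7 i11:ld.MEM ; no-port MEM/MEM
t=8 i12&i13:st.MEM;xor.ALU ; pair

CYCLES = 9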